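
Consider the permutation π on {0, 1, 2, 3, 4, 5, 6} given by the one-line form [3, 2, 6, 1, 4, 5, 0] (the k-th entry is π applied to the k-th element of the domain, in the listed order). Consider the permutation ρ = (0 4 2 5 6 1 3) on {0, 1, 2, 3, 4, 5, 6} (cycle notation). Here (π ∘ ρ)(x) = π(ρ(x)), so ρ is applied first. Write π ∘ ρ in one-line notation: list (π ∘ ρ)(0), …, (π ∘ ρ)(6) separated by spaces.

(π ∘ ρ)(x) = π(ρ(x)). Computing each image: π(ρ(0)) = π(4) = 4, π(ρ(1)) = π(3) = 1, π(ρ(2)) = π(5) = 5, π(ρ(3)) = π(0) = 3, π(ρ(4)) = π(2) = 6, π(ρ(5)) = π(6) = 0, π(ρ(6)) = π(1) = 2.
Hence π ∘ ρ = [4 1 5 3 6 0 2].

4 1 5 3 6 0 2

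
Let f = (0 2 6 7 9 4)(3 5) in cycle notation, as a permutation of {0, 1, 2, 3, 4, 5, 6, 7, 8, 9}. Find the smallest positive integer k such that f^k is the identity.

The cycle type of f is (6, 2, 1, 1).
Since disjoint cycles commute, ord(f) = lcm(6, 2) = 6.

6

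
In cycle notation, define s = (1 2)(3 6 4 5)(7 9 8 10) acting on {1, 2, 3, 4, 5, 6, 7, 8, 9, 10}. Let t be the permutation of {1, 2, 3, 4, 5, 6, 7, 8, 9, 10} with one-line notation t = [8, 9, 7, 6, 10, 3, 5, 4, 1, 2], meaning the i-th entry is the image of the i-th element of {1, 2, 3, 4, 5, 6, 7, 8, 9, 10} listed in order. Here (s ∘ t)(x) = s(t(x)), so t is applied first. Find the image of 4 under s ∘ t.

4

(s ∘ t)(4) = s(t(4)). t(4) = 6, then s(6) = 4. So (s ∘ t)(4) = 4.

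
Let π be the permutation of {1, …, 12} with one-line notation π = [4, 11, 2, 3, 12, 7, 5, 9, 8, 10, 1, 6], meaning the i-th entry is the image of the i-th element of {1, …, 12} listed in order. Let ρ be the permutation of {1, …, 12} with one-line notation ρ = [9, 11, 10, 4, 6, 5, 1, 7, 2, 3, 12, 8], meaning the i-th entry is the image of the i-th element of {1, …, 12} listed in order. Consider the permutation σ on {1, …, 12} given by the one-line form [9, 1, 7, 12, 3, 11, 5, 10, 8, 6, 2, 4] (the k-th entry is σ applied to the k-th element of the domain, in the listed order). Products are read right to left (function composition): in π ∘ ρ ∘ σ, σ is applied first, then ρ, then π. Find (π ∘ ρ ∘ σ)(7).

Chase 7: σ(7) = 5; ρ(5) = 6; π(6) = 7. Hence (π ∘ ρ ∘ σ)(7) = 7.

7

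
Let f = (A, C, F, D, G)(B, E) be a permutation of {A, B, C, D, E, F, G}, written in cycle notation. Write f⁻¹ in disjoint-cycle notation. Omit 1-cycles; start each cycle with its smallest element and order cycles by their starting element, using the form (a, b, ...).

(A, G, D, F, C)(B, E)

Inverting a permutation written in cycle notation just reverses the order within every cycle.
After reversing and putting each cycle's least element first, f⁻¹ = (A, G, D, F, C)(B, E).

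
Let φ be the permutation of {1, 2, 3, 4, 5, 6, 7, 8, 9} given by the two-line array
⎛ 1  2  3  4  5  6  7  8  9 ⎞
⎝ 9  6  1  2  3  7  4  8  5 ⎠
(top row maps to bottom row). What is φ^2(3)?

9

Tracing 3 → 1 → … returns to 3 after 4 steps, so 3 lies in a 4-cycle (1, 9, 5, 3).
Stepping 2 places around the cycle: 3 → 1 → 9.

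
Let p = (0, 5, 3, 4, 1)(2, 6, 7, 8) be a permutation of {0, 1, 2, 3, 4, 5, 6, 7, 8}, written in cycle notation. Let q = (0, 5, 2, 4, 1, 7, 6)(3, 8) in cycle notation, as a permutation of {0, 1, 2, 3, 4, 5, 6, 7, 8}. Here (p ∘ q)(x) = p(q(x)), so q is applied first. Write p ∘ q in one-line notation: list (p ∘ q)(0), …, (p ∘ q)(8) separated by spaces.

3 8 1 2 0 6 5 7 4

Chase each element through q then p: 0 → 5 → 3; 1 → 7 → 8; 2 → 4 → 1; 3 → 8 → 2; 4 → 1 → 0; 5 → 2 → 6; 6 → 0 → 5; 7 → 6 → 7; 8 → 3 → 4.
Collecting the images, p ∘ q = [3 8 1 2 0 6 5 7 4].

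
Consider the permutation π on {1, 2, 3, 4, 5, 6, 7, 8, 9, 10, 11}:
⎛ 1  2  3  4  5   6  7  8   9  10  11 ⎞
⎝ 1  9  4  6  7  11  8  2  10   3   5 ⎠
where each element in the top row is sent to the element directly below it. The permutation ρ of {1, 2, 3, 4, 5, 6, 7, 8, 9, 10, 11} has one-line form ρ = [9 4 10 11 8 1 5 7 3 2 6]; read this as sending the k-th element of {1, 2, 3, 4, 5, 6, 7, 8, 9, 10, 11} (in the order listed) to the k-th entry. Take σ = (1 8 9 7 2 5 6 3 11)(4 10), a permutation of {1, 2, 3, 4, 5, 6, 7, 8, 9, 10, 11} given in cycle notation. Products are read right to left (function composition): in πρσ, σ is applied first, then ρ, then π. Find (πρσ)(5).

(πρσ)(5) = π(ρ(σ(5))). σ(5) = 6, then ρ(6) = 1, then π(1) = 1, so the result is 1.

1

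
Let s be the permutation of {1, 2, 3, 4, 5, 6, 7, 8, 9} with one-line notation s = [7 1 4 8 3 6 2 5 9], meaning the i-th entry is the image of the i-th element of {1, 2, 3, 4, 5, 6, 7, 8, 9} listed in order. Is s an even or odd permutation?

odd

In disjoint-cycle form the cycle lengths are 4, 3, 1, 1.
A cycle is odd iff its length is even; s has 1 even-length cycle, so sgn(s) = (−1)^1 and s is odd.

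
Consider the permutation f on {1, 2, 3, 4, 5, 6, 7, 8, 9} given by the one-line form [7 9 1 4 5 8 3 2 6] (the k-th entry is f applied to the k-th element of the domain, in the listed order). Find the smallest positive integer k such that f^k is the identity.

The disjoint-cycle form of f has cycle lengths 4, 3, 1, 1.
The order is lcm(4, 3) = 12.

12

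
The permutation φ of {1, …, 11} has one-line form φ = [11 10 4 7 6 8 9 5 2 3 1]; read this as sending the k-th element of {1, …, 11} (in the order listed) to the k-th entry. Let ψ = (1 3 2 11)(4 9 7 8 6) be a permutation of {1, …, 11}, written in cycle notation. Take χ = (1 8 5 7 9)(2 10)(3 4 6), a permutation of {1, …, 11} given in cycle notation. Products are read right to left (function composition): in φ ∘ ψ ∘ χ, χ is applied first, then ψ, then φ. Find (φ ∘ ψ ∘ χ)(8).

6

Chase 8: χ(8) = 5; ψ(5) = 5; φ(5) = 6. Hence (φ ∘ ψ ∘ χ)(8) = 6.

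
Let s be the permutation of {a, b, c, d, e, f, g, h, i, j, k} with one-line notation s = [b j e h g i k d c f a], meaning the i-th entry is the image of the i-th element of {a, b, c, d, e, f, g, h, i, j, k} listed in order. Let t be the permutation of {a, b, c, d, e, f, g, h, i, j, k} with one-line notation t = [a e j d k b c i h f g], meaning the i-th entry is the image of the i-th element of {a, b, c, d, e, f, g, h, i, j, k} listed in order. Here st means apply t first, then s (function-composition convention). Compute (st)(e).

a

t(e) = k, then s(k) = a; composing gives (st)(e) = a.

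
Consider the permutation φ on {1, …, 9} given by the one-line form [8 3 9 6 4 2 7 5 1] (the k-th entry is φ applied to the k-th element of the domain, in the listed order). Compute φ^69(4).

1

Tracing 4 → 6 → … returns to 4 after 8 steps, so 4 lies in an 8-cycle (1 8 5 4 6 2 3 9).
On an 8-cycle, φ^8 is the identity, so φ^69 = φ^5 there (69 ≡ 5 mod 8).
Stepping 5 places around the cycle: 4 → 6 → 2 → 3 → 9 → 1.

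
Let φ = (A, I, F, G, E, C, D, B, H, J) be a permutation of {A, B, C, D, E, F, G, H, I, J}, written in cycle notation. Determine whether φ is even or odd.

The cycle lengths are 10.
A cycle is odd iff its length is even; φ has 1 even-length cycle, so sgn(φ) = (−1)^1 and φ is odd.

odd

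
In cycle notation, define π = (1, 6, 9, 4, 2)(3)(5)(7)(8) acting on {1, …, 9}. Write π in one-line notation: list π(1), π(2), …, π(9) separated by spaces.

6 1 3 2 5 9 7 8 4

Image by image: 1↦6, 2↦1, 3↦3, 4↦2, 5↦5, 6↦9, 7↦7, 8↦8, 9↦4.
So the one-line form is 6 1 3 2 5 9 7 8 4.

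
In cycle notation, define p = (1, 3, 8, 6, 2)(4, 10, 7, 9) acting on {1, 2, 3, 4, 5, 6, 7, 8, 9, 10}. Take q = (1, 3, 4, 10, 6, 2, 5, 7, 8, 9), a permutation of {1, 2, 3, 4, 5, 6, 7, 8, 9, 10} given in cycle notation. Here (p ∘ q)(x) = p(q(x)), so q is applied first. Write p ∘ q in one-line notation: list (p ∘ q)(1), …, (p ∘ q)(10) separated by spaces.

For each element, apply q then p: 1 → 3 → 8; 2 → 5 → 5; 3 → 4 → 10; 4 → 10 → 7; 5 → 7 → 9; 6 → 2 → 1; 7 → 8 → 6; 8 → 9 → 4; 9 → 1 → 3; 10 → 6 → 2.
Collecting the images, p ∘ q = [8 5 10 7 9 1 6 4 3 2].

8 5 10 7 9 1 6 4 3 2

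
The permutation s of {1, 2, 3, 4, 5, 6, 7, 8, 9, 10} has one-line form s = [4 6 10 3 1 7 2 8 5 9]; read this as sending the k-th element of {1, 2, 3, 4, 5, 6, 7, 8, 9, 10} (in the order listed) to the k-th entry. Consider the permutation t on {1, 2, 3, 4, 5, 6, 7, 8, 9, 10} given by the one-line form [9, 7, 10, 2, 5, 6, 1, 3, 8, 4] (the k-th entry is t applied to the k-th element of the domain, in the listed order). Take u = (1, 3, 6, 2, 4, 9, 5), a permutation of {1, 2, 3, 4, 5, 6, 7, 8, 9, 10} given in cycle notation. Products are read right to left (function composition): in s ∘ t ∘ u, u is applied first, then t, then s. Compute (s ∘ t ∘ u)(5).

5

Chase 5: u(5) = 1; t(1) = 9; s(9) = 5. Hence (s ∘ t ∘ u)(5) = 5.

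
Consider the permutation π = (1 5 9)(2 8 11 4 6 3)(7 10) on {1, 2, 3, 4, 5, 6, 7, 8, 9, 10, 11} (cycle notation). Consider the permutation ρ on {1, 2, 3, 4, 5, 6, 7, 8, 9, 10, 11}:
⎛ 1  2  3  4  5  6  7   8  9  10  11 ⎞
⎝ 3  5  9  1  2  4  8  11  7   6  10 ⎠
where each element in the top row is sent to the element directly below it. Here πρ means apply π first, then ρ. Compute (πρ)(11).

π(11) = 4, then ρ(4) = 1; composing gives (πρ)(11) = 1.

1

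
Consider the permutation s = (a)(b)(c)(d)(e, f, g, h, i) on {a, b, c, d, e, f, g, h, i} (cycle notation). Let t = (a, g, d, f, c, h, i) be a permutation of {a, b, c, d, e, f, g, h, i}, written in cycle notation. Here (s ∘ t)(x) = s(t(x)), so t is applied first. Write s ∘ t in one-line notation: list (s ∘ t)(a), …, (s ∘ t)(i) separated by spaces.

h b i g f c d e a

Chase each element through t then s: a → g → h; b → b → b; c → h → i; d → f → g; e → e → f; f → c → c; g → d → d; h → i → e; i → a → a.
So s ∘ t in one-line form is h b i g f c d e a.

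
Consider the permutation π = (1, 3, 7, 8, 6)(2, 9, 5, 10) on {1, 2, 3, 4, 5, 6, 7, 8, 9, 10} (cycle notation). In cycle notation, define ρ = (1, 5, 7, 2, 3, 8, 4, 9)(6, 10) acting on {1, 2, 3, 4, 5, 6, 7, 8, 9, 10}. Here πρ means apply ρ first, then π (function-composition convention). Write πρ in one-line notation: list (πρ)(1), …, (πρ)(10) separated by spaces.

(πρ)(x) = π(ρ(x)). Computing each image: π(ρ(1)) = π(5) = 10, π(ρ(2)) = π(3) = 7, π(ρ(3)) = π(8) = 6, π(ρ(4)) = π(9) = 5, π(ρ(5)) = π(7) = 8, π(ρ(6)) = π(10) = 2, π(ρ(7)) = π(2) = 9, π(ρ(8)) = π(4) = 4, π(ρ(9)) = π(1) = 3, π(ρ(10)) = π(6) = 1.
Hence πρ = [10 7 6 5 8 2 9 4 3 1].

10 7 6 5 8 2 9 4 3 1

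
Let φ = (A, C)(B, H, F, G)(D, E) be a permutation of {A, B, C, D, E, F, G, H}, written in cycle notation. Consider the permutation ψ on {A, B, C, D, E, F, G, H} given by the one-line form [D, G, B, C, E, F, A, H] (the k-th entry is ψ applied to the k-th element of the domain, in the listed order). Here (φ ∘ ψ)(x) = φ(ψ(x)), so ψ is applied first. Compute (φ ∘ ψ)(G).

C

(φ ∘ ψ)(G) = φ(ψ(G)). ψ(G) = A, then φ(A) = C. So (φ ∘ ψ)(G) = C.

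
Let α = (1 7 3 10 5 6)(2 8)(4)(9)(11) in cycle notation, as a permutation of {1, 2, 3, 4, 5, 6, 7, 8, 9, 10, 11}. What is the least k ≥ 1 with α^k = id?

The cycle type of α is (6, 2, 1, 1, 1).
The order is lcm(6, 2) = 6.

6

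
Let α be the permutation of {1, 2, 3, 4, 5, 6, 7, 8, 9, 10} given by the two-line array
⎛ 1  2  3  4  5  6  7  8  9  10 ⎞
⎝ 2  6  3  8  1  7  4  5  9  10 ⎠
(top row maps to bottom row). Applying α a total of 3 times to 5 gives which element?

6

Tracing 5 → 1 → … returns to 5 after 7 steps, so 5 lies in a 7-cycle (1 2 6 7 4 8 5).
Advancing 3 steps from 5: 5 → 1 → 2 → 6.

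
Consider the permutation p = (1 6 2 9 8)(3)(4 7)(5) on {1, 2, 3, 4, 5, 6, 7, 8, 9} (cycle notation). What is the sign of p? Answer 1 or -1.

The cycle lengths are 5, 2, 1, 1.
A cycle is odd iff its length is even; p has 1 even-length cycle, so sgn(p) = (−1)^1 and p is odd.

-1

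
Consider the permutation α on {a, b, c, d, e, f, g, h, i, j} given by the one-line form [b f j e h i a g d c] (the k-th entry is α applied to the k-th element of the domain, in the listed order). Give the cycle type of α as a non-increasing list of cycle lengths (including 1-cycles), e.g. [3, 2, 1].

[8, 2]

The disjoint cycles are (a, b, f, i, d, e, h, g)(c, j), with lengths 8, 2 in non-increasing order.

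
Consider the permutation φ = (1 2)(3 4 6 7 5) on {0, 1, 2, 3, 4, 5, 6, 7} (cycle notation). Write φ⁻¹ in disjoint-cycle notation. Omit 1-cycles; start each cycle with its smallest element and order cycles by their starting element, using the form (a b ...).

Inverting a permutation written in cycle notation just reverses the order within every cycle.
Reversing each cycle of φ and rotating so the smallest element leads gives (1 2)(3 5 7 6 4).

(1 2)(3 5 7 6 4)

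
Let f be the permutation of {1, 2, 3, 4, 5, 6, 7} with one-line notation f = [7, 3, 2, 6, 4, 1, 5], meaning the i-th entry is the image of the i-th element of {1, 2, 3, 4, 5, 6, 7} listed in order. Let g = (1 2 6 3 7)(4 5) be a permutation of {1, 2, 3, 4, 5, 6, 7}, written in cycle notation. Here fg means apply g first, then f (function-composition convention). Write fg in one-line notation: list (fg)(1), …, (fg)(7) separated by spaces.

For each element, apply g then f: 1 → 2 → 3; 2 → 6 → 1; 3 → 7 → 5; 4 → 5 → 4; 5 → 4 → 6; 6 → 3 → 2; 7 → 1 → 7.
So fg in one-line form is 3 1 5 4 6 2 7.

3 1 5 4 6 2 7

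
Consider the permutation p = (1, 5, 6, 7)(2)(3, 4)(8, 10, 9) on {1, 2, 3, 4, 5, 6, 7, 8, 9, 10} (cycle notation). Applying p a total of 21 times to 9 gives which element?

9 lies in the 3-cycle (8, 10, 9).
Since the cycle has length 3, p^21 acts on it the same as p^0 (21 mod 3 = 0).
So p^21(9) = 9.

9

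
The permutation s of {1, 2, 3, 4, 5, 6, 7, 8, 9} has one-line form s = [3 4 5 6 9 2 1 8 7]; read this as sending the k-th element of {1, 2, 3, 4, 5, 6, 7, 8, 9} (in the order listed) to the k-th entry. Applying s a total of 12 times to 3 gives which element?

Tracing 3 → 5 → … returns to 3 after 5 steps, so 3 lies in a 5-cycle (1 3 5 9 7).
Since the cycle has length 5, s^12 acts on it the same as s^2 (12 mod 5 = 2).
Stepping 2 places around the cycle: 3 → 5 → 9.

9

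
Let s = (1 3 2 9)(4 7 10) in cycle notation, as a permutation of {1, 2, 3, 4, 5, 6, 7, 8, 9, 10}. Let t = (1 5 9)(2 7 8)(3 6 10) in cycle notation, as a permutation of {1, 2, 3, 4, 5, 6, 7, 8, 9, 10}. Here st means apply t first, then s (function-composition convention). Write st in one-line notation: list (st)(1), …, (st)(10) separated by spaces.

For each element, apply t then s: 1 → 5 → 5; 2 → 7 → 10; 3 → 6 → 6; 4 → 4 → 7; 5 → 9 → 1; 6 → 10 → 4; 7 → 8 → 8; 8 → 2 → 9; 9 → 1 → 3; 10 → 3 → 2.
Collecting the images, st = [5 10 6 7 1 4 8 9 3 2].

5 10 6 7 1 4 8 9 3 2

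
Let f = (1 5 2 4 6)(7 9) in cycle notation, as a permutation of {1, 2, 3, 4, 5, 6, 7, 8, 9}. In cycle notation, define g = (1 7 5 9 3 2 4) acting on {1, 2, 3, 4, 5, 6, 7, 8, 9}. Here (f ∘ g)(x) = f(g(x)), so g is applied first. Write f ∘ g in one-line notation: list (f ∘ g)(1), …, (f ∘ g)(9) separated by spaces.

(f ∘ g)(x) = f(g(x)). Computing each image: f(g(1)) = f(7) = 9, f(g(2)) = f(4) = 6, f(g(3)) = f(2) = 4, f(g(4)) = f(1) = 5, f(g(5)) = f(9) = 7, f(g(6)) = f(6) = 1, f(g(7)) = f(5) = 2, f(g(8)) = f(8) = 8, f(g(9)) = f(3) = 3.
Hence f ∘ g = [9 6 4 5 7 1 2 8 3].

9 6 4 5 7 1 2 8 3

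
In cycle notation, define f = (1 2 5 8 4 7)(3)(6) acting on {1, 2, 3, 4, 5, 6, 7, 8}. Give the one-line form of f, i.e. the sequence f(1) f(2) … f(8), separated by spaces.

2 5 3 7 8 6 1 4

Each element maps to the next entry in its cycle (wrapping to the front): 1↦2, 2↦5, 3↦3, 4↦7, 5↦8, 6↦6, 7↦1, 8↦4.
So the one-line form is 2 5 3 7 8 6 1 4.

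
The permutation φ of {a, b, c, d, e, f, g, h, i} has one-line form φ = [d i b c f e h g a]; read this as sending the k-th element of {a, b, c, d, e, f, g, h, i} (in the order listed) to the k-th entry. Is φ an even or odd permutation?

In disjoint-cycle form the cycle lengths are 5, 2, 2.
A cycle of length ℓ contributes ℓ−1 transpositions, so φ is a product of 4 + 1 + 1 = 6 transpositions — even.

even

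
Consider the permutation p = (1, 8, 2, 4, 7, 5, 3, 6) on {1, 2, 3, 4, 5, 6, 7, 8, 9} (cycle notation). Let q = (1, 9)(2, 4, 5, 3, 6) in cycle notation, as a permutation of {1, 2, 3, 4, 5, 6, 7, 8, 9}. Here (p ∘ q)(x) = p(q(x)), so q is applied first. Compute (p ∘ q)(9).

First apply q: q(9) = 1, then p(1) = 8. Thus (p ∘ q)(9) = 8.

8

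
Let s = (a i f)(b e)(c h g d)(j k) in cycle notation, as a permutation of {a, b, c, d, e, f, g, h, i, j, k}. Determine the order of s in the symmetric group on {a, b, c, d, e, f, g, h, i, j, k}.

12

The disjoint cycles have lengths 4, 3, 2, 2.
The order is lcm(4, 3, 2, 2) = 12.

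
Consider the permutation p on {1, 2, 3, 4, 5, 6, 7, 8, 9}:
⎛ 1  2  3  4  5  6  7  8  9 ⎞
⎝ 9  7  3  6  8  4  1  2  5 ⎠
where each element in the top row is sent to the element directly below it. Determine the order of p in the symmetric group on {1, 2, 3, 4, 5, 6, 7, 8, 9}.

6

Decomposing into disjoint cycles gives cycle lengths 6, 2, 1.
The order of p is the least common multiple of its cycle lengths: lcm(6, 2) = 6.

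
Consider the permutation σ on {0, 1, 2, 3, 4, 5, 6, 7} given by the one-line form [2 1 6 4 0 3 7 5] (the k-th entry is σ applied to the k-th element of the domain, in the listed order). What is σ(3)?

3 is element number 4 of the domain, and entry number 4 of the one-line form is 4, so σ(3) = 4.

4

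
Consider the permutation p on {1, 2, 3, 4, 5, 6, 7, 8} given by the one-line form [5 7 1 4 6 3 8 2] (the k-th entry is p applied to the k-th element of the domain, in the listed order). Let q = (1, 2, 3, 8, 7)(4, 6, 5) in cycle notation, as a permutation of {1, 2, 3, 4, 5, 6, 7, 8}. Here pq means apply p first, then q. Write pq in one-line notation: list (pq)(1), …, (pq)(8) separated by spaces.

(pq)(x) = q(p(x)). Computing each image: q(p(1)) = q(5) = 4, q(p(2)) = q(7) = 1, q(p(3)) = q(1) = 2, q(p(4)) = q(4) = 6, q(p(5)) = q(6) = 5, q(p(6)) = q(3) = 8, q(p(7)) = q(8) = 7, q(p(8)) = q(2) = 3.
Hence pq = [4 1 2 6 5 8 7 3].

4 1 2 6 5 8 7 3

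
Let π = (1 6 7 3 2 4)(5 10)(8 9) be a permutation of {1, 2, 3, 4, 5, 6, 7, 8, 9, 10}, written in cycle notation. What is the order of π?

6

The cycle type of π is (6, 2, 2).
The order is lcm(6, 2, 2) = 6.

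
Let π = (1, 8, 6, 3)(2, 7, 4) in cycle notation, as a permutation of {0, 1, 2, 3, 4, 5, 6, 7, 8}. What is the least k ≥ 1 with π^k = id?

12

The disjoint cycles have lengths 4, 3, 1, 1.
Since disjoint cycles commute, ord(π) = lcm(4, 3) = 12.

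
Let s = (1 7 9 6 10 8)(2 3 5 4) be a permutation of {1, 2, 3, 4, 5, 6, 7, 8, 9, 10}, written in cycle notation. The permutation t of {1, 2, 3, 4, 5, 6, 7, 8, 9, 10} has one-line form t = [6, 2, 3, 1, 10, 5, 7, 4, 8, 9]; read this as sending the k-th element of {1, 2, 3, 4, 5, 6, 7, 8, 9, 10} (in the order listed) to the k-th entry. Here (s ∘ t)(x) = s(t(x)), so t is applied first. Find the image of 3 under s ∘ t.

5

First apply t: t(3) = 3, then s(3) = 5. Thus (s ∘ t)(3) = 5.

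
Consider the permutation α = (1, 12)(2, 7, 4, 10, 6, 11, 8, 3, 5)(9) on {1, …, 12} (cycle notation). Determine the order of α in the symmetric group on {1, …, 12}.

The cycle type of α is (9, 2, 1).
The order of α is the least common multiple of its cycle lengths: lcm(9, 2) = 18.

18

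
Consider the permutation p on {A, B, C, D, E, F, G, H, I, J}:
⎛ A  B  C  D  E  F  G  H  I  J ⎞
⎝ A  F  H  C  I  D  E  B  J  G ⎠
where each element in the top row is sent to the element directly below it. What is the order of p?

20

The disjoint-cycle form of p has cycle lengths 5, 4, 1.
Since disjoint cycles commute, ord(p) = lcm(5, 4) = 20.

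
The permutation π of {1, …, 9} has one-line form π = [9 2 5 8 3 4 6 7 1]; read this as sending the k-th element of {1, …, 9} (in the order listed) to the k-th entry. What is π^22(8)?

Tracing 8 → 7 → … returns to 8 after 4 steps, so 8 lies in a 4-cycle (4, 8, 7, 6).
Since the cycle has length 4, π^22 acts on it the same as π^2 (22 mod 4 = 2).
Advancing 2 steps from 8: 8 → 7 → 6.

6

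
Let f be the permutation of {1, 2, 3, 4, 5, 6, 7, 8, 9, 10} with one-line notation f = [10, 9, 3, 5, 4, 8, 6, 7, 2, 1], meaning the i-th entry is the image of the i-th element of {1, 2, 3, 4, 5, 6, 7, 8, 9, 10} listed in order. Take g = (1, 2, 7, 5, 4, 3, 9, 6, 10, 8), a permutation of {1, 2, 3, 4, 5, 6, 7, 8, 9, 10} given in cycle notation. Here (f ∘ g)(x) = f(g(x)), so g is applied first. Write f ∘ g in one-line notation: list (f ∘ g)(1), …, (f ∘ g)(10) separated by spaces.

For each element, apply g then f: 1 → 2 → 9; 2 → 7 → 6; 3 → 9 → 2; 4 → 3 → 3; 5 → 4 → 5; 6 → 10 → 1; 7 → 5 → 4; 8 → 1 → 10; 9 → 6 → 8; 10 → 8 → 7.
So f ∘ g in one-line form is 9 6 2 3 5 1 4 10 8 7.

9 6 2 3 5 1 4 10 8 7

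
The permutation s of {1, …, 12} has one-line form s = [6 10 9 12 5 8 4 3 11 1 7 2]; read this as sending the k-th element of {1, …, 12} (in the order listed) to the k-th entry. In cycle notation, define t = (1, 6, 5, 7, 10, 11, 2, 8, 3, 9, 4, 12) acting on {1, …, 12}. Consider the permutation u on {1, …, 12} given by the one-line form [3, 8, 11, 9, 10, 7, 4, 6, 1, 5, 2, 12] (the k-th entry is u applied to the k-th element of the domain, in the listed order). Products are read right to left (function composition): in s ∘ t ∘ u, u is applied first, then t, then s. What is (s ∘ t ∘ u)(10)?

4

(s ∘ t ∘ u)(10) = s(t(u(10))). u(10) = 5, then t(5) = 7, then s(7) = 4, so the result is 4.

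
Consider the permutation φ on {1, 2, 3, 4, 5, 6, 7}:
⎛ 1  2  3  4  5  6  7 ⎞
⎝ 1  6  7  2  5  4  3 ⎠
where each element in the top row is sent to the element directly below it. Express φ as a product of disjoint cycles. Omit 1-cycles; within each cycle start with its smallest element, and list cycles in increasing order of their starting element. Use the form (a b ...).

Iterating φ from 2 gives 2 → 6 → 4 → 2; that is the 3-cycle (2 6 4).
Continuing from each remaining unvisited element yields (2 6 4)(3 7).

(2 6 4)(3 7)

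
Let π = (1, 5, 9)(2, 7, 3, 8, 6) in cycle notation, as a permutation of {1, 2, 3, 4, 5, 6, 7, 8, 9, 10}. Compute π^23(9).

5

9 lies in the 3-cycle (1, 5, 9).
Since the cycle has length 3, π^23 acts on it the same as π^2 (23 mod 3 = 2).
Advancing 2 steps from 9: 9 → 1 → 5.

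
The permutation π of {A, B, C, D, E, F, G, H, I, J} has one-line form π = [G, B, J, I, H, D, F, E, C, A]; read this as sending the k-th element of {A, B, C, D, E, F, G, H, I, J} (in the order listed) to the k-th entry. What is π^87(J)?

Tracing J → A → … returns to J after 7 steps, so J lies in a 7-cycle (A, G, F, D, I, C, J).
Since the cycle has length 7, π^87 acts on it the same as π^3 (87 mod 7 = 3).
Advancing 3 steps from J: J → A → G → F.

F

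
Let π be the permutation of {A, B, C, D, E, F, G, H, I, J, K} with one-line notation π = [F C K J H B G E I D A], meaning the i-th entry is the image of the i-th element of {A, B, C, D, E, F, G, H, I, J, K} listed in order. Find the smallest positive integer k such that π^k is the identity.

Writing π as disjoint cycles, the cycle lengths are 5, 2, 2, 1, 1.
The order of π is the least common multiple of its cycle lengths: lcm(5, 2, 2) = 10.

10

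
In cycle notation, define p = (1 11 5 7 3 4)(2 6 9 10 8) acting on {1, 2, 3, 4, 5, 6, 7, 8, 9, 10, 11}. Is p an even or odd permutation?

The cycle lengths are 6, 5.
A cycle is odd iff its length is even; p has 1 even-length cycle, so sgn(p) = (−1)^1 and p is odd.

odd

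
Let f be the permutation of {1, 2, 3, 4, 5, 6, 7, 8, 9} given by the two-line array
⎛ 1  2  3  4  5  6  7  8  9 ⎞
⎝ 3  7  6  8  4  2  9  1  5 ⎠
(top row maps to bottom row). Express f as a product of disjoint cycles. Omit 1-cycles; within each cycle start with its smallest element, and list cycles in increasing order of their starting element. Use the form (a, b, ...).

(1, 3, 6, 2, 7, 9, 5, 4, 8)

From 1: 1 → 3 → 6 → 2 → 7 → 9 → 5 → 4 → 8 → 1, closing the cycle (1, 3, 6, 2, 7, 9, 5, 4, 8).
Continuing from each remaining unvisited element yields (1, 3, 6, 2, 7, 9, 5, 4, 8).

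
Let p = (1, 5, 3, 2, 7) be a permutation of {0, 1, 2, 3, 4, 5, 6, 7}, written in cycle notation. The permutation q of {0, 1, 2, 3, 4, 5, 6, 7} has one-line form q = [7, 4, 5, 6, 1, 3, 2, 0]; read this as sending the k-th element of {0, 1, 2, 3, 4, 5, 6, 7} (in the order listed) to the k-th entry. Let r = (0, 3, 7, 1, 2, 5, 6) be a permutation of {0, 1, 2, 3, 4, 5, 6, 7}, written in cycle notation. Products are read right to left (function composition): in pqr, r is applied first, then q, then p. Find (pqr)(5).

(pqr)(5) = p(q(r(5))). r(5) = 6, then q(6) = 2, then p(2) = 7, so the result is 7.

7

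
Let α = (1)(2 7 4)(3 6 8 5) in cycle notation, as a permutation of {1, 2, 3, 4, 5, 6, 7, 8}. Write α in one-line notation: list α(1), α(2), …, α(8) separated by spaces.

1 7 6 2 3 8 4 5

Each element maps to the next entry in its cycle (wrapping to the front): 1→1, 2→7, 3→6, 4→2, 5→3, 6→8, 7→4, 8→5.
Listing these in domain order gives 1 7 6 2 3 8 4 5.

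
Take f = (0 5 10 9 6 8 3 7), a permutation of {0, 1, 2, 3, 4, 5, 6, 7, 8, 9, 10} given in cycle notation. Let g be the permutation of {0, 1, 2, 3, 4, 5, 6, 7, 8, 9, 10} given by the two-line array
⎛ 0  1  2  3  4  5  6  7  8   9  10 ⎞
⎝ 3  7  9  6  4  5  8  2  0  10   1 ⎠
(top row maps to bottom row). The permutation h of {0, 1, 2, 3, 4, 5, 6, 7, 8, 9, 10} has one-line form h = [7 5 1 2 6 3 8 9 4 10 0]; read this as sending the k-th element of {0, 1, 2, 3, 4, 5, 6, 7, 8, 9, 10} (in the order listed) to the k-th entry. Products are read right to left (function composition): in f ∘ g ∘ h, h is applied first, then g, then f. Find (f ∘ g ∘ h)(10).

7

(f ∘ g ∘ h)(10) = f(g(h(10))). h(10) = 0, then g(0) = 3, then f(3) = 7, so the result is 7.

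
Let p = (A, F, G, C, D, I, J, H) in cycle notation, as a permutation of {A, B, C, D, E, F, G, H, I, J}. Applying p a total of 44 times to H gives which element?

H lies in the 8-cycle (A, F, G, C, D, I, J, H).
Powers repeat with period 8 on this cycle, and 44 mod 8 = 4, so p^44(H) = p^4(H).
Advancing 4 steps from H: H → A → F → G → C.

C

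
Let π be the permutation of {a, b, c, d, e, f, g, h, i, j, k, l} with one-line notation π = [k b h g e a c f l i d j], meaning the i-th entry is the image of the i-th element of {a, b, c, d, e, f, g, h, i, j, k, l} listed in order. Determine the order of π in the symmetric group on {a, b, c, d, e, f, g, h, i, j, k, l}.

Decomposing into disjoint cycles gives cycle lengths 7, 3, 1, 1.
The order of π is the least common multiple of its cycle lengths: lcm(7, 3) = 21.

21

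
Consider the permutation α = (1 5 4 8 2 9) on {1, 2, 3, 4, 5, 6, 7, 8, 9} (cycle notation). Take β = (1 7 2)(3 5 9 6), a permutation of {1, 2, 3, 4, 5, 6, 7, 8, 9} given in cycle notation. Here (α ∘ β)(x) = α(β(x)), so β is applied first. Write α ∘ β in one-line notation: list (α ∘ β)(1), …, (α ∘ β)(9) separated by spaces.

7 5 4 8 1 3 9 2 6

(α ∘ β)(x) = α(β(x)). Computing each image: α(β(1)) = α(7) = 7, α(β(2)) = α(1) = 5, α(β(3)) = α(5) = 4, α(β(4)) = α(4) = 8, α(β(5)) = α(9) = 1, α(β(6)) = α(3) = 3, α(β(7)) = α(2) = 9, α(β(8)) = α(8) = 2, α(β(9)) = α(6) = 6.
Hence α ∘ β = [7 5 4 8 1 3 9 2 6].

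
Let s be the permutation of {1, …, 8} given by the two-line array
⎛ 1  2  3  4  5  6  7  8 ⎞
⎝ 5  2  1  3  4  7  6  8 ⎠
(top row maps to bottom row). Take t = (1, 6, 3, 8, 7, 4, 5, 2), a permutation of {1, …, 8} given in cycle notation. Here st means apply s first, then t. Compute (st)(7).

(st)(7) = t(s(7)). s(7) = 6, then t(6) = 3. So (st)(7) = 3.

3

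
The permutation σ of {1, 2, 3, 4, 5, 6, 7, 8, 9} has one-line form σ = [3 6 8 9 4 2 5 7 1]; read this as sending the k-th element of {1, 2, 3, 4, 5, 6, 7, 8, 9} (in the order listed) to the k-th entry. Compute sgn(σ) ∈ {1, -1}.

-1

In disjoint-cycle form the cycle lengths are 7, 2.
A cycle of length ℓ contributes ℓ−1 transpositions, so σ is a product of 6 + 1 = 7 transpositions — odd.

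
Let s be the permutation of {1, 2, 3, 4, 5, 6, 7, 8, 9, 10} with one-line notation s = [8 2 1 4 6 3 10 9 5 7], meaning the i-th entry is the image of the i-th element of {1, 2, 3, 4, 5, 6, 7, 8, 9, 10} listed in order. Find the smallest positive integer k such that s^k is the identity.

Writing s as disjoint cycles, the cycle lengths are 6, 2, 1, 1.
The order of s is the least common multiple of its cycle lengths: lcm(6, 2) = 6.

6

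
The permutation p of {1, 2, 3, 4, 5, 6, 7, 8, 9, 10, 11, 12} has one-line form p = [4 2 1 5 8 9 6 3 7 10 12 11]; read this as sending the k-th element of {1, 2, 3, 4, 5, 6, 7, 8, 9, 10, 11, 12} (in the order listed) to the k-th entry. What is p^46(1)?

Tracing 1 → 4 → … returns to 1 after 5 steps, so 1 lies in a 5-cycle (1, 4, 5, 8, 3).
Powers repeat with period 5 on this cycle, and 46 mod 5 = 1, so p^46(1) = p^1(1).
Stepping 1 place around the cycle: 1 → 4.

4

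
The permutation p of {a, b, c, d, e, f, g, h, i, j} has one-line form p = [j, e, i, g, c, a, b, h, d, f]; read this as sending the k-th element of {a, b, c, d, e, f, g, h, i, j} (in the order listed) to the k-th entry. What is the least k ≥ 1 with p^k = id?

Writing p as disjoint cycles, the cycle lengths are 6, 3, 1.
The order is lcm(6, 3) = 6.

6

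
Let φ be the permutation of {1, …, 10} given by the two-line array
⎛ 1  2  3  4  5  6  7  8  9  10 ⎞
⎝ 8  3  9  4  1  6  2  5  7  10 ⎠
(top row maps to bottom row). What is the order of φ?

The disjoint-cycle form of φ has cycle lengths 4, 3, 1, 1, 1.
The order of φ is the least common multiple of its cycle lengths: lcm(4, 3) = 12.

12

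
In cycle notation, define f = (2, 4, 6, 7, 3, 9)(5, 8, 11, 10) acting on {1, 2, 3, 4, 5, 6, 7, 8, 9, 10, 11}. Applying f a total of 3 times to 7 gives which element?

7 lies in the 6-cycle (2, 4, 6, 7, 3, 9).
Advancing 3 steps from 7: 7 → 3 → 9 → 2.

2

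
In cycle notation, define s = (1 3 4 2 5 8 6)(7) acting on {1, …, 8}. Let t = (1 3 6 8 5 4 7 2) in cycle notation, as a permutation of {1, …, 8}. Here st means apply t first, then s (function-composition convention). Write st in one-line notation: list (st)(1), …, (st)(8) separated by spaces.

4 3 1 7 2 6 5 8

(st)(x) = s(t(x)). Computing each image: s(t(1)) = s(3) = 4, s(t(2)) = s(1) = 3, s(t(3)) = s(6) = 1, s(t(4)) = s(7) = 7, s(t(5)) = s(4) = 2, s(t(6)) = s(8) = 6, s(t(7)) = s(2) = 5, s(t(8)) = s(5) = 8.
Hence st = [4 3 1 7 2 6 5 8].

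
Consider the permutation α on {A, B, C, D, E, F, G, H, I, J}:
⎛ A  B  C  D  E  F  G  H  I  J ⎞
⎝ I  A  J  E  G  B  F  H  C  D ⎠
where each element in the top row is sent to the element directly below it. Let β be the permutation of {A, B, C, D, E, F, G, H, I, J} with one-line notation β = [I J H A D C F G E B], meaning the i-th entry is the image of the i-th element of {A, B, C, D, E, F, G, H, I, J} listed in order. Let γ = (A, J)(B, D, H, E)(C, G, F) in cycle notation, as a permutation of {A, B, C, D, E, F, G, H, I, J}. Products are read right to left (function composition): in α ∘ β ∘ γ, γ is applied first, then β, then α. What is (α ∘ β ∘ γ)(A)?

A

(α ∘ β ∘ γ)(A) = α(β(γ(A))). γ(A) = J, then β(J) = B, then α(B) = A, so the result is A.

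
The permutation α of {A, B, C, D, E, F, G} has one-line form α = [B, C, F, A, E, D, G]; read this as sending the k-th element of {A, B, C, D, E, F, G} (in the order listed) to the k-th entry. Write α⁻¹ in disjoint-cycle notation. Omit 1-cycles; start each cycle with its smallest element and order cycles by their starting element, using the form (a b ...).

(A D F C B)

The cycle decomposition of α is (A B C F D).
Reversing each cycle (and rotating so the smallest element leads) gives α⁻¹ = (A D F C B).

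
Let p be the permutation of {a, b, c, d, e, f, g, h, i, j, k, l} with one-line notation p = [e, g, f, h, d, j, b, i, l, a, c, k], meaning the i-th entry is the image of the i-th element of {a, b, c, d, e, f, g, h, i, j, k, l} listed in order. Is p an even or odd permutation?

In disjoint-cycle form the cycle lengths are 10, 2.
A cycle is odd iff its length is even; p has 2 even-length cycles, so sgn(p) = (−1)^2 and p is even.

even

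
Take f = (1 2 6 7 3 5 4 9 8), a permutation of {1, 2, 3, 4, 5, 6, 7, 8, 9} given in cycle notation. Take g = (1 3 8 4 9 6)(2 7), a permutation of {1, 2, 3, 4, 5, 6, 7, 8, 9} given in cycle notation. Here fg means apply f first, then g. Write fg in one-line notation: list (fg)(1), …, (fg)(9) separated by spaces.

7 1 5 6 9 2 8 3 4

(fg)(x) = g(f(x)). Computing each image: g(f(1)) = g(2) = 7, g(f(2)) = g(6) = 1, g(f(3)) = g(5) = 5, g(f(4)) = g(9) = 6, g(f(5)) = g(4) = 9, g(f(6)) = g(7) = 2, g(f(7)) = g(3) = 8, g(f(8)) = g(1) = 3, g(f(9)) = g(8) = 4.
Hence fg = [7 1 5 6 9 2 8 3 4].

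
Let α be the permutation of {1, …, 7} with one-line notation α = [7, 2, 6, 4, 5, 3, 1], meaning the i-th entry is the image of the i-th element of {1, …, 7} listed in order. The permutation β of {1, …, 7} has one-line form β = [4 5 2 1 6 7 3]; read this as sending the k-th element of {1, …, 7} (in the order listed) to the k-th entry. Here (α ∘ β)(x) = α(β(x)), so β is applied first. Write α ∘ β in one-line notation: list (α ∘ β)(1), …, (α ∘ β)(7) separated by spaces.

4 5 2 7 3 1 6

(α ∘ β)(x) = α(β(x)). Computing each image: α(β(1)) = α(4) = 4, α(β(2)) = α(5) = 5, α(β(3)) = α(2) = 2, α(β(4)) = α(1) = 7, α(β(5)) = α(6) = 3, α(β(6)) = α(7) = 1, α(β(7)) = α(3) = 6.
Hence α ∘ β = [4 5 2 7 3 1 6].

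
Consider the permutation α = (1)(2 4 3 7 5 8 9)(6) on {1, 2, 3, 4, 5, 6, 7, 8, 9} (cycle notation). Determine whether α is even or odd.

even

The cycle lengths are 7, 1, 1.
A cycle is odd iff its length is even; α has 0 even-length cycles, so sgn(α) = (−1)^0 and α is even.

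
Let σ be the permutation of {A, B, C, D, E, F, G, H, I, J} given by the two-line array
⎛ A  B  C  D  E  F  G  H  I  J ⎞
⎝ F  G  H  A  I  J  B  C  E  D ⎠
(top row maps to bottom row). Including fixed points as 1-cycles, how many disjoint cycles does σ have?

The cycle decomposition is (A F J D)(B G)(C H)(E I), which has 4 cycles (counting 1-cycles).

4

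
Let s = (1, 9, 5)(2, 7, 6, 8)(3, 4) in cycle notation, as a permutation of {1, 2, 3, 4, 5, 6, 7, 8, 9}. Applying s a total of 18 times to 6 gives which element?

6 lies in the 4-cycle (2, 7, 6, 8).
Since the cycle has length 4, s^18 acts on it the same as s^2 (18 mod 4 = 2).
Advancing 2 steps from 6: 6 → 8 → 2.

2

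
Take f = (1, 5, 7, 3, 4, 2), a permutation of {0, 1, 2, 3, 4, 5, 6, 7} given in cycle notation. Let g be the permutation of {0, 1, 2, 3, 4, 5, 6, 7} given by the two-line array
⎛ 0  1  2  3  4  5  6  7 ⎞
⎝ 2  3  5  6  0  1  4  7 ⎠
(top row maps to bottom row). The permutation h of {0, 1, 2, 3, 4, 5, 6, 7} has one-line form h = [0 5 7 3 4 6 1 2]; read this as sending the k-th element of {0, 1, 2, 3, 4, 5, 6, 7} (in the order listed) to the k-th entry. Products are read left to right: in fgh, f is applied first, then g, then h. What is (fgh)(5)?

2

(fgh)(5) = h(g(f(5))). f(5) = 7, then g(7) = 7, then h(7) = 2, so the result is 2.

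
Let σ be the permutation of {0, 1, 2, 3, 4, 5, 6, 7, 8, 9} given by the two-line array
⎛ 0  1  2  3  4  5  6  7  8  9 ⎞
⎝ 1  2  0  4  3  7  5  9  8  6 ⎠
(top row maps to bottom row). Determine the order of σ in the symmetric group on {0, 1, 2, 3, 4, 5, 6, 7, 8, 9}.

The disjoint-cycle form of σ has cycle lengths 4, 3, 2, 1.
Since disjoint cycles commute, ord(σ) = lcm(4, 3, 2) = 12.

12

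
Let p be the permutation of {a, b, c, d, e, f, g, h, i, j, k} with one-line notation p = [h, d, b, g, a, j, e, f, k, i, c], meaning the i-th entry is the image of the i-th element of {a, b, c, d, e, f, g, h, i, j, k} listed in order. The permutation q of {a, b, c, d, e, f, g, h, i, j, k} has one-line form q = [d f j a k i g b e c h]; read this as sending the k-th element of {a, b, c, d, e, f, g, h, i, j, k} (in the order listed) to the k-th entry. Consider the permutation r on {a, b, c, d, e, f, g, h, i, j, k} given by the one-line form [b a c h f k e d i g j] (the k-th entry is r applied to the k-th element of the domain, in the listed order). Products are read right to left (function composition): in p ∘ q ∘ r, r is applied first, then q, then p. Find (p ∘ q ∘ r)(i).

Apply the permutations in order: r(i) = i, then q(i) = e, then p(e) = a. So (p ∘ q ∘ r)(i) = a.

a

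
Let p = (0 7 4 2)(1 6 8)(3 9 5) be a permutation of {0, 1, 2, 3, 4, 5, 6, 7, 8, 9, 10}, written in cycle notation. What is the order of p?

12

The cycle type of p is (4, 3, 3, 1).
The order is lcm(4, 3, 3) = 12.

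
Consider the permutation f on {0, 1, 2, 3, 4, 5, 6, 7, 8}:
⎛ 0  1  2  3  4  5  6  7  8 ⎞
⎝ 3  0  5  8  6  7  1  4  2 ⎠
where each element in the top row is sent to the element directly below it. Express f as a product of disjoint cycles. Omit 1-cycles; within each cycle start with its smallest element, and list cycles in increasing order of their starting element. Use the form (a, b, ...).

(0, 3, 8, 2, 5, 7, 4, 6, 1)

Iterating f from 0 gives 0 → 3 → 8 → 2 → 5 → 7 → 4 → 6 → 1 → 0; that is the 9-cycle (0, 3, 8, 2, 5, 7, 4, 6, 1).
Repeating from the next unused element and collecting all non-trivial cycles gives (0, 3, 8, 2, 5, 7, 4, 6, 1).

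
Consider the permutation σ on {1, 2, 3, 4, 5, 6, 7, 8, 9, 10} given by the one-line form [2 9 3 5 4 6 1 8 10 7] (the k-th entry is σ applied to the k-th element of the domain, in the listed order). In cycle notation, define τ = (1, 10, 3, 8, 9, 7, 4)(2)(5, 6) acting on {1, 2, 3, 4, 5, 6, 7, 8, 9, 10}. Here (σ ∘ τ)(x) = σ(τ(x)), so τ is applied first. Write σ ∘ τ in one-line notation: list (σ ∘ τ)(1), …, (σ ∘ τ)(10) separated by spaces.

7 9 8 2 6 4 5 10 1 3

Chase each element through τ then σ: 1 → 10 → 7; 2 → 2 → 9; 3 → 8 → 8; 4 → 1 → 2; 5 → 6 → 6; 6 → 5 → 4; 7 → 4 → 5; 8 → 9 → 10; 9 → 7 → 1; 10 → 3 → 3.
Collecting the images, σ ∘ τ = [7 9 8 2 6 4 5 10 1 3].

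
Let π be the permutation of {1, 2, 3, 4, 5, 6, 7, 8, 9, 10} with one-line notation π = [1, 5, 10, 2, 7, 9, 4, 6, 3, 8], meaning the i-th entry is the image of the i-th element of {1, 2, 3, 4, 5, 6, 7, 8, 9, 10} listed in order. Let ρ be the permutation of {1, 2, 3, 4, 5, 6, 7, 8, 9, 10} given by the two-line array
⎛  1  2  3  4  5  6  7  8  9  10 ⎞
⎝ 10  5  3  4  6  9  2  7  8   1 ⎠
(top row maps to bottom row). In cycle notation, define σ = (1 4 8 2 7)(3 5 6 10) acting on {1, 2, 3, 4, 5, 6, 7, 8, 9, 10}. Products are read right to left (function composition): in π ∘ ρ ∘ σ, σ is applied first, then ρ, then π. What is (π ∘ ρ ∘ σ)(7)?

(π ∘ ρ ∘ σ)(7) = π(ρ(σ(7))). σ(7) = 1, then ρ(1) = 10, then π(10) = 8, so the result is 8.

8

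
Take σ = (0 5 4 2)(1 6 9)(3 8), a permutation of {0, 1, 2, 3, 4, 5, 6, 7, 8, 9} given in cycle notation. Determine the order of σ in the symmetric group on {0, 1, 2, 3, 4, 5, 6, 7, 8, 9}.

12

The disjoint cycles have lengths 4, 3, 2, 1.
Since disjoint cycles commute, ord(σ) = lcm(4, 3, 2) = 12.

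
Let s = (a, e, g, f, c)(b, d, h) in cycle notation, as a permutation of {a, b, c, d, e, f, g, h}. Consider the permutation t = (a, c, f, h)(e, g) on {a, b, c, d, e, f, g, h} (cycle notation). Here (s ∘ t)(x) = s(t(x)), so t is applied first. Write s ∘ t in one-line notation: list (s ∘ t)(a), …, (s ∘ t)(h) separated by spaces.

(s ∘ t)(x) = s(t(x)). Computing each image: s(t(a)) = s(c) = a, s(t(b)) = s(b) = d, s(t(c)) = s(f) = c, s(t(d)) = s(d) = h, s(t(e)) = s(g) = f, s(t(f)) = s(h) = b, s(t(g)) = s(e) = g, s(t(h)) = s(a) = e.
Hence s ∘ t = [a d c h f b g e].

a d c h f b g e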